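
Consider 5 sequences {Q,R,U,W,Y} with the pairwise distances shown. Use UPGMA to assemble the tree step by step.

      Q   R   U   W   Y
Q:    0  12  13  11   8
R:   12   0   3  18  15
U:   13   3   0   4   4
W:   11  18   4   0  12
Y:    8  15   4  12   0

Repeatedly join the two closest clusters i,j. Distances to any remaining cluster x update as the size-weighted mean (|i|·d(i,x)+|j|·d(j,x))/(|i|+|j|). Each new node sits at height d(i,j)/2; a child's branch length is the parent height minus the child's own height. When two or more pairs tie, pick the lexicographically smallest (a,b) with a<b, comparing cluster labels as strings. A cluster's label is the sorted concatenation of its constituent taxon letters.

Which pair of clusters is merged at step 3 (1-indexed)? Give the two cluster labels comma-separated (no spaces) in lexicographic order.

step 1: merge (R,U) at d=3; branch lengths R→3/2, U→3/2; new cluster RU
  updated: d(Q,RU)=25/2, d(RU,W)=11, d(RU,Y)=19/2
step 2: merge (Q,Y) at d=8; branch lengths Q→4, Y→4; new cluster QY
  updated: d(QY,RU)=11, d(QY,W)=23/2
step 3: merge (QY,RU) at d=11; branch lengths QY→3/2, RU→4; new cluster QRUY
  updated: d(QRUY,W)=45/4
step 4: merge (QRUY,W) at d=45/4; branch lengths QRUY→1/8, W→45/8; new cluster QRUWY
final tree: (((Q:4,Y:4):3/2,(R:3/2,U:3/2):4):1/8,W:45/8)
total length: 89/4

QY,RU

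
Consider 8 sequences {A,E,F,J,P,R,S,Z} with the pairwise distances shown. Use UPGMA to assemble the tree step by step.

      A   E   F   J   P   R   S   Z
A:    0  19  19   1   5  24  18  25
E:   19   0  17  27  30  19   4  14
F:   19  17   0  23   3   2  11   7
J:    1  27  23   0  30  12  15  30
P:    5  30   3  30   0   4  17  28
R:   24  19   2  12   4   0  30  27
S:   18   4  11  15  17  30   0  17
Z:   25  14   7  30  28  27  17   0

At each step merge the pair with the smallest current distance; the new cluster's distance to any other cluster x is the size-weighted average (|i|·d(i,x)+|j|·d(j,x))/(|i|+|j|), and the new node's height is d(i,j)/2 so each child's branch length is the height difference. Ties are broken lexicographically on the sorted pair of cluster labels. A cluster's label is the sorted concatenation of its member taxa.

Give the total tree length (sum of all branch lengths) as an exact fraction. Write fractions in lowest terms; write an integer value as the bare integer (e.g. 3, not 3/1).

1. join A+J (d=1) ⇒ AJ; edges |A|=1/2, |J|=1/2
  updated: d(AJ,E)=23, d(AJ,F)=21, d(AJ,P)=35/2, d(AJ,R)=18, d(AJ,S)=33/2, d(AJ,Z)=55/2
2. join F+R (d=2) ⇒ FR; edges |F|=1, |R|=1
  updated: d(AJ,FR)=39/2, d(E,FR)=18, d(FR,P)=7/2, d(FR,S)=41/2, d(FR,Z)=17
3. join FR+P (d=7/2) ⇒ FPR; edges |FR|=3/4, |P|=7/4
  updated: d(AJ,FPR)=113/6, d(E,FPR)=22, d(FPR,S)=58/3, d(FPR,Z)=62/3
4. join E+S (d=4) ⇒ ES; edges |E|=2, |S|=2
  updated: d(AJ,ES)=79/4, d(ES,FPR)=62/3, d(ES,Z)=31/2
5. join ES+Z (d=31/2) ⇒ ESZ; edges |ES|=23/4, |Z|=31/4
  updated: d(AJ,ESZ)=67/3, d(ESZ,FPR)=62/3
6. join AJ+FPR (d=113/6) ⇒ AFJPR; edges |AJ|=107/12, |FPR|=23/3
  updated: d(AFJPR,ESZ)=64/3
7. join AFJPR+ESZ (d=64/3) ⇒ AEFJPRSZ; edges |AFJPR|=5/4, |ESZ|=35/12
final tree: (((A:1/2,J:1/2):107/12,((F:1,R:1):3/4,P:7/4):23/3):5/4,((E:2,S:2):23/4,Z:31/4):35/12)
total length: 175/4

175/4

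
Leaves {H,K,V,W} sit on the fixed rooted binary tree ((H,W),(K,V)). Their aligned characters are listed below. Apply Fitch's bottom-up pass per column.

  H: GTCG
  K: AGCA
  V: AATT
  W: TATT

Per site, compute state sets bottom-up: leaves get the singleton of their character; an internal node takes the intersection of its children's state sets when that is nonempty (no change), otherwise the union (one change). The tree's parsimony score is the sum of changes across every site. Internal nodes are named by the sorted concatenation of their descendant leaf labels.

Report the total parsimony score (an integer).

8

[col 0] HW: children H:{G}, W:{T} ∪→ {G,T}; cost 1
[col 0] KV: children K:{A}, V:{A} ∩→ {A}; cost 0
[col 0] HKVW: children HW:{G,T}, KV:{A} ∪→ {A,G,T}; cost 1
[col 1] HW: children H:{T}, W:{A} ∪→ {A,T}; cost 1
[col 1] KV: children K:{G}, V:{A} ∪→ {A,G}; cost 1
[col 1] HKVW: children HW:{A,T}, KV:{A,G} ∩→ {A}; cost 0
[col 2] HW: children H:{C}, W:{T} ∪→ {C,T}; cost 1
[col 2] KV: children K:{C}, V:{T} ∪→ {C,T}; cost 1
[col 2] HKVW: children HW:{C,T}, KV:{C,T} ∩→ {C,T}; cost 0
[col 3] HW: children H:{G}, W:{T} ∪→ {G,T}; cost 1
[col 3] KV: children K:{A}, V:{T} ∪→ {A,T}; cost 1
[col 3] HKVW: children HW:{G,T}, KV:{A,T} ∩→ {T}; cost 0
per-site changes: [2, 2, 2, 2]; total = 8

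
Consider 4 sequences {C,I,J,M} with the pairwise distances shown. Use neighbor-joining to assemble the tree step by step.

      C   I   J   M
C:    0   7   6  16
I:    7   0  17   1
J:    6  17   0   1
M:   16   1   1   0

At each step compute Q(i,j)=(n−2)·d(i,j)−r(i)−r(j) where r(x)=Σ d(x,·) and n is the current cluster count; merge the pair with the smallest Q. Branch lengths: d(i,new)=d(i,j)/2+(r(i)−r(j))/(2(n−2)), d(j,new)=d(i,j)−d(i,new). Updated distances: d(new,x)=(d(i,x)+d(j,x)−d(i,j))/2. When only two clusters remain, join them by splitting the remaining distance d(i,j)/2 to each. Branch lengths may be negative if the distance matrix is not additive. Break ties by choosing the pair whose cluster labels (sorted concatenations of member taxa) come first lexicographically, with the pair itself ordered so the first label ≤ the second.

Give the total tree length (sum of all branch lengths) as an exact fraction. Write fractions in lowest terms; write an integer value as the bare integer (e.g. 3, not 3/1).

1. join C+J (d=6, Q=-41) ⇒ CJ; edges |C|=17/4, |J|=7/4
  updated: d(CJ,I)=9, d(CJ,M)=11/2
2. join CJ+I (d=9, Q=-31/2) ⇒ CIJ; edges |CJ|=27/4, |I|=9/4
  updated: d(CIJ,M)=-5/4
3. join CIJ+M (d=-5/4) ⇒ CIJM; edges |CIJ|=-5/8, |M|=-5/8
final tree: (((C:17/4,J:7/4):27/4,I:9/4):-5/8,M:-5/8)
total length: 55/4

55/4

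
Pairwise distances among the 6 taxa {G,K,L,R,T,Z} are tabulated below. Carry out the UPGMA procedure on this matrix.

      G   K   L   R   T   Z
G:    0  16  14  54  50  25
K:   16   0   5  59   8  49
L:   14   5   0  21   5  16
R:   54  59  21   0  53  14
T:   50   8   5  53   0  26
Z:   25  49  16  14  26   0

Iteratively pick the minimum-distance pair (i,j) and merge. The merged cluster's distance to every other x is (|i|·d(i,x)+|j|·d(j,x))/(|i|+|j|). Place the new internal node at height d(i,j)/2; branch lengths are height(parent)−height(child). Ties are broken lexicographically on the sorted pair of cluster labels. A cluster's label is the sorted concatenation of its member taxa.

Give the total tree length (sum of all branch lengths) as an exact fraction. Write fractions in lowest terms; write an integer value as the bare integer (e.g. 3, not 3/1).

1535/24

1. join K+L (d=5) ⇒ KL; edges |K|=5/2, |L|=5/2
  updated: d(G,KL)=15, d(KL,R)=40, d(KL,T)=13/2, d(KL,Z)=65/2
2. join KL+T (d=13/2) ⇒ KLT; edges |KL|=3/4, |T|=13/4
  updated: d(G,KLT)=80/3, d(KLT,R)=133/3, d(KLT,Z)=91/3
3. join R+Z (d=14) ⇒ RZ; edges |R|=7, |Z|=7
  updated: d(G,RZ)=79/2, d(KLT,RZ)=112/3
4. join G+KLT (d=80/3) ⇒ GKLT; edges |G|=40/3, |KLT|=121/12
  updated: d(GKLT,RZ)=303/8
5. join GKLT+RZ (d=303/8) ⇒ GKLRTZ; edges |GKLT|=269/48, |RZ|=191/16
final tree: ((G:40/3,((K:5/2,L:5/2):3/4,T:13/4):121/12):269/48,(R:7,Z:7):191/16)
total length: 1535/24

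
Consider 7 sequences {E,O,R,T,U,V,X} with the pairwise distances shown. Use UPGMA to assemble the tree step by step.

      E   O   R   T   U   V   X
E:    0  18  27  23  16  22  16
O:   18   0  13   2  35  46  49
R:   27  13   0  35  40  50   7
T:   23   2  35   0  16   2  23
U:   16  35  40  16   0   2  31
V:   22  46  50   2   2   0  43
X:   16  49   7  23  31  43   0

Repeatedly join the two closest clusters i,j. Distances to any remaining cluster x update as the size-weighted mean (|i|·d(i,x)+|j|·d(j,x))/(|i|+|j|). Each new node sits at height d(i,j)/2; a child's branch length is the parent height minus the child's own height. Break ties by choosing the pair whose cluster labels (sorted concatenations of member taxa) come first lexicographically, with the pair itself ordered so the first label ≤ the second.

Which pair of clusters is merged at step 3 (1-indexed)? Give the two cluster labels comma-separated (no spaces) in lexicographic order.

1. join O+T (d=2) ⇒ OT; edges |O|=1, |T|=1
  updated: d(E,OT)=41/2, d(OT,R)=24, d(OT,U)=51/2, d(OT,V)=24, d(OT,X)=36
2. join U+V (d=2) ⇒ UV; edges |U|=1, |V|=1
  updated: d(E,UV)=19, d(OT,UV)=99/4, d(R,UV)=45, d(UV,X)=37
3. join R+X (d=7) ⇒ RX; edges |R|=7/2, |X|=7/2
  updated: d(E,RX)=43/2, d(OT,RX)=30, d(RX,UV)=41
4. join E+UV (d=19) ⇒ EUV; edges |E|=19/2, |UV|=17/2
  updated: d(EUV,OT)=70/3, d(EUV,RX)=69/2
5. join EUV+OT (d=70/3) ⇒ EOTUV; edges |EUV|=13/6, |OT|=32/3
  updated: d(EOTUV,RX)=327/10
6. join EOTUV+RX (d=327/10) ⇒ EORTUVX; edges |EOTUV|=281/60, |RX|=257/20
final tree: (((E:19/2,(U:1,V:1):17/2):13/6,(O:1,T:1):32/3):281/60,(R:7/2,X:7/2):257/20)
total length: 1781/30

R,X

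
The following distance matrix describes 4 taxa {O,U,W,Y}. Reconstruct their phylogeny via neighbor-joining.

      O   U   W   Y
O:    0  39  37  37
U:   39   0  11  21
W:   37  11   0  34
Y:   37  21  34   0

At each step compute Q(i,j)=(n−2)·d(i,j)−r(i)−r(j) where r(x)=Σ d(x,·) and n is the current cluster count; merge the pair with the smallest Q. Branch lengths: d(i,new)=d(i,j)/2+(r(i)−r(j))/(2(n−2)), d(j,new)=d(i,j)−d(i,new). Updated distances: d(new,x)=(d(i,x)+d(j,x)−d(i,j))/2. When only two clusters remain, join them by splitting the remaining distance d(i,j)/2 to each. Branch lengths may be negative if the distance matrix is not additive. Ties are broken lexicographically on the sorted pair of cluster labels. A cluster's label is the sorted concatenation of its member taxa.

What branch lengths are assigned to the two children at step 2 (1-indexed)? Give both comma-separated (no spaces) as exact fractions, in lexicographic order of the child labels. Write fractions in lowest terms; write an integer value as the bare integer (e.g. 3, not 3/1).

iteration 1: select O,Y (d=37, Q=-131); attach at lengths (95/4, 53/4); label the merged cluster OY
  updated: d(OY,U)=23/2, d(OY,W)=17
iteration 2: select OY,U (d=23/2, Q=-79/2); attach at lengths (35/4, 11/4); label the merged cluster OUY
  updated: d(OUY,W)=33/4
iteration 3: select OUY,W (d=33/4); attach at lengths (33/8, 33/8); label the merged cluster OUWY
final tree: (((O:95/4,Y:53/4):35/4,U:11/4):33/8,W:33/8)
total length: 227/4

35/4,11/4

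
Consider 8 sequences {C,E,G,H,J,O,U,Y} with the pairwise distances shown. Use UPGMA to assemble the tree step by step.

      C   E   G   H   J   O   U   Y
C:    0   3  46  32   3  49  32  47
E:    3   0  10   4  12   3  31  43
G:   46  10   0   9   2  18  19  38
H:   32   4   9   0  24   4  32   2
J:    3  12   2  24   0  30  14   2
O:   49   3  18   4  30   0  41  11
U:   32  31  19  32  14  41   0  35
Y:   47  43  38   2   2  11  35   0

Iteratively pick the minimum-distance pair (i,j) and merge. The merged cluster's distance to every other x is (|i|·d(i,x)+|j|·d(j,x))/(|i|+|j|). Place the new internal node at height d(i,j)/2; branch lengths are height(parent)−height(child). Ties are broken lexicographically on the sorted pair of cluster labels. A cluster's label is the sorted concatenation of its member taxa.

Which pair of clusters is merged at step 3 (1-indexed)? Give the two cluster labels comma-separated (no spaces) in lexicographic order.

step 1: merge (G,J) at d=2; branch lengths G→1, J→1; new cluster GJ
  updated: d(C,GJ)=49/2, d(E,GJ)=11, d(GJ,H)=33/2, d(GJ,O)=24, d(GJ,U)=33/2, d(GJ,Y)=20
step 2: merge (H,Y) at d=2; branch lengths H→1, Y→1; new cluster HY
  updated: d(C,HY)=79/2, d(E,HY)=47/2, d(GJ,HY)=73/4, d(HY,O)=15/2, d(HY,U)=67/2
step 3: merge (C,E) at d=3; branch lengths C→3/2, E→3/2; new cluster CE
  updated: d(CE,GJ)=71/4, d(CE,HY)=63/2, d(CE,O)=26, d(CE,U)=63/2
step 4: merge (HY,O) at d=15/2; branch lengths HY→11/4, O→15/4; new cluster HOY
  updated: d(CE,HOY)=89/3, d(GJ,HOY)=121/6, d(HOY,U)=36
step 5: merge (GJ,U) at d=33/2; branch lengths GJ→29/4, U→33/4; new cluster GJU
  updated: d(CE,GJU)=67/3, d(GJU,HOY)=229/9
step 6: merge (CE,GJU) at d=67/3; branch lengths CE→29/3, GJU→35/12; new cluster CEGJU
  updated: d(CEGJU,HOY)=407/15
step 7: merge (CEGJU,HOY) at d=407/15; branch lengths CEGJU→12/5, HOY→589/60; new cluster CEGHJOUY
final tree: (((C:3/2,E:3/2):29/3,((G:1,J:1):29/4,U:33/4):35/12):12/5,((H:1,Y:1):11/4,O:15/4):589/60)
total length: 269/5

C,E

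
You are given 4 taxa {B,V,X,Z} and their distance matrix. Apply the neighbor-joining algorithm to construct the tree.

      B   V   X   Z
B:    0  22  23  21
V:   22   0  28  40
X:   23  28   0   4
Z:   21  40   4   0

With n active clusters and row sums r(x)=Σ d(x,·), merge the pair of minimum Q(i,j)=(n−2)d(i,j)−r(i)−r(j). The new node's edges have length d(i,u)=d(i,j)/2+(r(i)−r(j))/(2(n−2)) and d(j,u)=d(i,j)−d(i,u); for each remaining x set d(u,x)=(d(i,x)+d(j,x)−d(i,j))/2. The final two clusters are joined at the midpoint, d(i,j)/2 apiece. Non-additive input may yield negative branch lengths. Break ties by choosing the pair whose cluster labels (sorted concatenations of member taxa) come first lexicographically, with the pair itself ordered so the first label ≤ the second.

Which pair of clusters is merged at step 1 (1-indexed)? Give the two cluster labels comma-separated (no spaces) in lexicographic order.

B,V

1. join B+V (d=22, Q=-112) ⇒ BV; edges |B|=5, |V|=17
  updated: d(BV,X)=29/2, d(BV,Z)=39/2
2. join BV+X (d=29/2, Q=-38) ⇒ BVX; edges |BV|=15, |X|=-1/2
  updated: d(BVX,Z)=9/2
3. join BVX+Z (d=9/2) ⇒ BVXZ; edges |BVX|=9/4, |Z|=9/4
final tree: (((B:5,V:17):15,X:-1/2):9/4,Z:9/4)
total length: 41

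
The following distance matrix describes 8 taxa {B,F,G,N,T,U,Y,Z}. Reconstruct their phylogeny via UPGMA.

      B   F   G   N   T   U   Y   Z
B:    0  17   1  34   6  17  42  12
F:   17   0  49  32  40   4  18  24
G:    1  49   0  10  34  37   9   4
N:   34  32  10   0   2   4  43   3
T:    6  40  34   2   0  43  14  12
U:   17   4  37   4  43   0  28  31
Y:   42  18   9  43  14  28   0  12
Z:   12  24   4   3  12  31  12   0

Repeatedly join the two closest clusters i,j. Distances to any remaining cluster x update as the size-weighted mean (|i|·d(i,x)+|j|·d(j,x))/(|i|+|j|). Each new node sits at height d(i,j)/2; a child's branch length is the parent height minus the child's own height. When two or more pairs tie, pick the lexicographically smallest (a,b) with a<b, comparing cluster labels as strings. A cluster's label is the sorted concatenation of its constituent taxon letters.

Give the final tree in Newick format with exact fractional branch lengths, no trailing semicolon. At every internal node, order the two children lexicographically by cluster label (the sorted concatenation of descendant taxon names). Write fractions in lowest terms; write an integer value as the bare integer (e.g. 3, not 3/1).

(((B:1/2,G:1/2):47/6,((N:1,T:1):11/4,Z:15/4):55/12):82/15,((F:2,U:2):19/2,Y:23/2):23/10)

1. join B+G (d=1) ⇒ BG; edges |B|=1/2, |G|=1/2
  updated: d(BG,F)=33, d(BG,N)=22, d(BG,T)=20, d(BG,U)=27, d(BG,Y)=51/2, d(BG,Z)=8
2. join N+T (d=2) ⇒ NT; edges |N|=1, |T|=1
  updated: d(BG,NT)=21, d(F,NT)=36, d(NT,U)=47/2, d(NT,Y)=57/2, d(NT,Z)=15/2
3. join F+U (d=4) ⇒ FU; edges |F|=2, |U|=2
  updated: d(BG,FU)=30, d(FU,NT)=119/4, d(FU,Y)=23, d(FU,Z)=55/2
4. join NT+Z (d=15/2) ⇒ NTZ; edges |NT|=11/4, |Z|=15/4
  updated: d(BG,NTZ)=50/3, d(FU,NTZ)=29, d(NTZ,Y)=23
5. join BG+NTZ (d=50/3) ⇒ BGNTZ; edges |BG|=47/6, |NTZ|=55/12
  updated: d(BGNTZ,FU)=147/5, d(BGNTZ,Y)=24
6. join FU+Y (d=23) ⇒ FUY; edges |FU|=19/2, |Y|=23/2
  updated: d(BGNTZ,FUY)=138/5
7. join BGNTZ+FUY (d=138/5) ⇒ BFGNTUYZ; edges |BGNTZ|=82/15, |FUY|=23/10
final tree: (((B:1/2,G:1/2):47/6,((N:1,T:1):11/4,Z:15/4):55/12):82/15,((F:2,U:2):19/2,Y:23/2):23/10)
total length: 3281/60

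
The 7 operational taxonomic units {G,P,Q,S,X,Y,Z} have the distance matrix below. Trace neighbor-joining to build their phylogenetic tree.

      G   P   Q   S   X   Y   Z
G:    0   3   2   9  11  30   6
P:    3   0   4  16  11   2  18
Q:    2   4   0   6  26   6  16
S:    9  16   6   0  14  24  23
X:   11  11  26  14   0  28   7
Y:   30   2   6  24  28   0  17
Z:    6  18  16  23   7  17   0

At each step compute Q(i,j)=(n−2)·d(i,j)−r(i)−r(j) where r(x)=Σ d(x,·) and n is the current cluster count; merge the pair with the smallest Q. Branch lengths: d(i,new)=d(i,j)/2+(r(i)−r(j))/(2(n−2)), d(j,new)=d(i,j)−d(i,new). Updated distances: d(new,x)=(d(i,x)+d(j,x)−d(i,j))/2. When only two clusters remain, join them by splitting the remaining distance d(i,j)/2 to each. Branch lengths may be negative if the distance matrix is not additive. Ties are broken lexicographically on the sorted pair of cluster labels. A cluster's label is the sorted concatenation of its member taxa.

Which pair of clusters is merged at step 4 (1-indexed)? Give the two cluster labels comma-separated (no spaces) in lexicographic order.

step 1: merge (P,Y) at d=2, Q=-151; branch lengths P→-43/10, Y→63/10; new cluster PY
  updated: d(G,PY)=31/2, d(PY,Q)=4, d(PY,S)=19, d(PY,X)=37/2, d(PY,Z)=33/2
step 2: merge (X,Z) at d=7, Q=-117; branch lengths X→9/2, Z→5/2; new cluster XZ
  updated: d(G,XZ)=5, d(PY,XZ)=14, d(Q,XZ)=35/2, d(S,XZ)=15
step 3: merge (PY,Q) at d=4, Q=-70; branch lengths PY→35/6, Q→-11/6; new cluster PQY
  updated: d(G,PQY)=27/4, d(PQY,S)=21/2, d(PQY,XZ)=55/4
step 4: merge (G,XZ) at d=5, Q=-89/2; branch lengths G→-3/4, XZ→23/4; new cluster GXZ
  updated: d(GXZ,PQY)=31/4, d(GXZ,S)=19/2
step 5: merge (GXZ,PQY) at d=31/4, Q=-111/4; branch lengths GXZ→27/8, PQY→35/8; new cluster GPQXYZ
  updated: d(GPQXYZ,S)=49/8
step 6: merge (GPQXYZ,S) at d=49/8; branch lengths GPQXYZ→49/16, S→49/16; new cluster GPQSXYZ
final tree: (((G:-3/4,(X:9/2,Z:5/2):23/4):27/8,((P:-43/10,Y:63/10):35/6,Q:-11/6):35/8):49/16,S:49/16)
total length: 255/8

G,XZ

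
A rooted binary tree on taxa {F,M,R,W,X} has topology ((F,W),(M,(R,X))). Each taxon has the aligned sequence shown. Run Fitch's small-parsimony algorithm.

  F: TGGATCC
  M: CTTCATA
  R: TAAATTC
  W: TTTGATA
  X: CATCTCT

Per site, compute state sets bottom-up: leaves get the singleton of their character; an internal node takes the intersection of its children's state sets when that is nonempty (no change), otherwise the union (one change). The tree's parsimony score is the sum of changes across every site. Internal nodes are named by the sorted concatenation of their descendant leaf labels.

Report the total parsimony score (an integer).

FW@0: {T} ∩ {T} = {T} (intersection, +0)
RX@0: {T} ∪ {C} = {C,T} (union, +1)
MRX@0: {C} ∩ {C,T} = {C} (intersection, +0)
FMRWX@0: {T} ∪ {C} = {C,T} (union, +1)
FW@1: {G} ∪ {T} = {G,T} (union, +1)
RX@1: {A} ∩ {A} = {A} (intersection, +0)
MRX@1: {T} ∪ {A} = {A,T} (union, +1)
FMRWX@1: {G,T} ∩ {A,T} = {T} (intersection, +0)
FW@2: {G} ∪ {T} = {G,T} (union, +1)
RX@2: {A} ∪ {T} = {A,T} (union, +1)
MRX@2: {T} ∩ {A,T} = {T} (intersection, +0)
FMRWX@2: {G,T} ∩ {T} = {T} (intersection, +0)
FW@3: {A} ∪ {G} = {A,G} (union, +1)
RX@3: {A} ∪ {C} = {A,C} (union, +1)
MRX@3: {C} ∩ {A,C} = {C} (intersection, +0)
FMRWX@3: {A,G} ∪ {C} = {A,C,G} (union, +1)
FW@4: {T} ∪ {A} = {A,T} (union, +1)
RX@4: {T} ∩ {T} = {T} (intersection, +0)
MRX@4: {A} ∪ {T} = {A,T} (union, +1)
FMRWX@4: {A,T} ∩ {A,T} = {A,T} (intersection, +0)
FW@5: {C} ∪ {T} = {C,T} (union, +1)
RX@5: {T} ∪ {C} = {C,T} (union, +1)
MRX@5: {T} ∩ {C,T} = {T} (intersection, +0)
FMRWX@5: {C,T} ∩ {T} = {T} (intersection, +0)
FW@6: {C} ∪ {A} = {A,C} (union, +1)
RX@6: {C} ∪ {T} = {C,T} (union, +1)
MRX@6: {A} ∪ {C,T} = {A,C,T} (union, +1)
FMRWX@6: {A,C} ∩ {A,C,T} = {A,C} (intersection, +0)
per-site changes: [2, 2, 2, 3, 2, 2, 3]; total = 16

16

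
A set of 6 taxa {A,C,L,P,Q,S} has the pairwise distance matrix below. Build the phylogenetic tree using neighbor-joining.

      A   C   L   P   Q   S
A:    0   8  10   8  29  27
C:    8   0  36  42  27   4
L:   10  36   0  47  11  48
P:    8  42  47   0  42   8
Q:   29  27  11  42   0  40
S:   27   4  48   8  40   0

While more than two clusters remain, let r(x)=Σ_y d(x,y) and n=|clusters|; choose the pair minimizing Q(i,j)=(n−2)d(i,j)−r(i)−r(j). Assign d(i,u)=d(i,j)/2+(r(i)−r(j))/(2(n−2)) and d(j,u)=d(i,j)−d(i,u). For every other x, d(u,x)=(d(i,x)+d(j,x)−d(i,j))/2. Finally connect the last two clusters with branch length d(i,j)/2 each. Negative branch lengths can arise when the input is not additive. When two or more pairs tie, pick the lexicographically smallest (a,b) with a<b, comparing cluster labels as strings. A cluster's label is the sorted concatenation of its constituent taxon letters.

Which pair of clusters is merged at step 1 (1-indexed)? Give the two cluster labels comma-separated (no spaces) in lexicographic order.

L,Q

iteration 1: select L,Q (d=11, Q=-257); attach at lengths (47/8, 41/8); label the merged cluster LQ
  updated: d(A,LQ)=14, d(C,LQ)=26, d(LQ,P)=39, d(LQ,S)=77/2
iteration 2: select P,S (d=8, Q=-301/2); attach at lengths (29/4, 3/4); label the merged cluster PS
  updated: d(A,PS)=27/2, d(C,PS)=19, d(LQ,PS)=139/4
iteration 3: select A,LQ (d=14, Q=-329/4); attach at lengths (-45/16, 269/16); label the merged cluster ALQ
  updated: d(ALQ,C)=10, d(ALQ,PS)=137/8
iteration 4: select ALQ,C (d=10, Q=-369/8); attach at lengths (65/16, 95/16); label the merged cluster ACLQ
  updated: d(ACLQ,PS)=209/16
iteration 5: select ACLQ,PS (d=209/16); attach at lengths (209/32, 209/32); label the merged cluster ACLPQS
final tree: (((A:-45/16,(L:47/8,Q:41/8):269/16):65/16,C:95/16):209/32,(P:29/4,S:3/4):209/32)
total length: 897/16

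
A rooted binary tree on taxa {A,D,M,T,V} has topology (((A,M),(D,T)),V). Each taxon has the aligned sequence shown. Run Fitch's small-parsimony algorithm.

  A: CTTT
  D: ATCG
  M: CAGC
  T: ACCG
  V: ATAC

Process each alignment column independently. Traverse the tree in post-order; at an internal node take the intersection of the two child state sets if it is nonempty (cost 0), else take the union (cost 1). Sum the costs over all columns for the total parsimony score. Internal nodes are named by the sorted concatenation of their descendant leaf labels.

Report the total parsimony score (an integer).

8

site 0, node AM: A={C} ∩ M={C} → {C} (+0)
site 0, node DT: D={A} ∩ T={A} → {A} (+0)
site 0, node ADMT: AM={C} ∪ DT={A} → {A,C} (+1)
site 0, node ADMTV: ADMT={A,C} ∩ V={A} → {A} (+0)
site 1, node AM: A={T} ∪ M={A} → {A,T} (+1)
site 1, node DT: D={T} ∪ T={C} → {C,T} (+1)
site 1, node ADMT: AM={A,T} ∩ DT={C,T} → {T} (+0)
site 1, node ADMTV: ADMT={T} ∩ V={T} → {T} (+0)
site 2, node AM: A={T} ∪ M={G} → {G,T} (+1)
site 2, node DT: D={C} ∩ T={C} → {C} (+0)
site 2, node ADMT: AM={G,T} ∪ DT={C} → {C,G,T} (+1)
site 2, node ADMTV: ADMT={C,G,T} ∪ V={A} → {A,C,G,T} (+1)
site 3, node AM: A={T} ∪ M={C} → {C,T} (+1)
site 3, node DT: D={G} ∩ T={G} → {G} (+0)
site 3, node ADMT: AM={C,T} ∪ DT={G} → {C,G,T} (+1)
site 3, node ADMTV: ADMT={C,G,T} ∩ V={C} → {C} (+0)
per-site changes: [1, 2, 3, 2]; total = 8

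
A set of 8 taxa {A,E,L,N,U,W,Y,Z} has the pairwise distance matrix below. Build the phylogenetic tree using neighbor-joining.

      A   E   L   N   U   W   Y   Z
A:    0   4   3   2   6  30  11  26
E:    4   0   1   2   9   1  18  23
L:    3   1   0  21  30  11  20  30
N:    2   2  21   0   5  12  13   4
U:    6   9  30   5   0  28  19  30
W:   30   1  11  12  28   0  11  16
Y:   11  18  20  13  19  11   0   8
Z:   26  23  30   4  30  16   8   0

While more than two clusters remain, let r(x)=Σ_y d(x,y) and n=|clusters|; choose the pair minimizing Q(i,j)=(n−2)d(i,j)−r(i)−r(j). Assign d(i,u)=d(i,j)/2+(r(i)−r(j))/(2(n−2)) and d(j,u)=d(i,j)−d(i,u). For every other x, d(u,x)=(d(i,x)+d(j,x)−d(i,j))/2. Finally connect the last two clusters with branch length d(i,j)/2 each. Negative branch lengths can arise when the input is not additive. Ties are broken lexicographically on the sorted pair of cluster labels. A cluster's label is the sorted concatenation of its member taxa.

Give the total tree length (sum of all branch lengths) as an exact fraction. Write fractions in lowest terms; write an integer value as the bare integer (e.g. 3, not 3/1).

step 1: merge (Y,Z) at d=8, Q=-189; branch lengths Y→11/12, Z→85/12; new cluster YZ
  updated: d(A,YZ)=29/2, d(E,YZ)=33/2, d(L,YZ)=21, d(N,YZ)=9/2, d(U,YZ)=41/2, d(W,YZ)=19/2
step 2: merge (A,L) at d=3, Q=-263/2; branch lengths A→-5/4, L→17/4; new cluster AL
  updated: d(AL,E)=1, d(AL,N)=10, d(AL,U)=33/2, d(AL,W)=19, d(AL,YZ)=65/4
step 3: merge (W,YZ) at d=19/2, Q=-395/4; branch lengths W→161/32, YZ→143/32; new cluster WYZ
  updated: d(AL,WYZ)=103/8, d(E,WYZ)=4, d(N,WYZ)=7/2, d(U,WYZ)=39/2
step 4: merge (N,U) at d=5, Q=-111/2; branch lengths N→-29/12, U→89/12; new cluster NU
  updated: d(AL,NU)=43/4, d(E,NU)=3, d(NU,WYZ)=9
step 5: merge (AL,E) at d=1, Q=-245/8; branch lengths AL→149/32, E→-117/32; new cluster AEL
  updated: d(AEL,NU)=51/8, d(AEL,WYZ)=127/16
step 6: merge (AEL,NU) at d=51/8, Q=-373/16; branch lengths AEL→85/32, NU→119/32; new cluster AELNU
  updated: d(AELNU,WYZ)=169/32
step 7: merge (AELNU,WYZ) at d=169/32; branch lengths AELNU→169/64, WYZ→169/64; new cluster AELNUWYZ
final tree: ((((A:-5/4,L:17/4):149/32,E:-117/32):85/32,(N:-29/12,U:89/12):119/32):169/64,(W:161/32,(Y:11/12,Z:85/12):143/32):169/64)
total length: 1221/32

1221/32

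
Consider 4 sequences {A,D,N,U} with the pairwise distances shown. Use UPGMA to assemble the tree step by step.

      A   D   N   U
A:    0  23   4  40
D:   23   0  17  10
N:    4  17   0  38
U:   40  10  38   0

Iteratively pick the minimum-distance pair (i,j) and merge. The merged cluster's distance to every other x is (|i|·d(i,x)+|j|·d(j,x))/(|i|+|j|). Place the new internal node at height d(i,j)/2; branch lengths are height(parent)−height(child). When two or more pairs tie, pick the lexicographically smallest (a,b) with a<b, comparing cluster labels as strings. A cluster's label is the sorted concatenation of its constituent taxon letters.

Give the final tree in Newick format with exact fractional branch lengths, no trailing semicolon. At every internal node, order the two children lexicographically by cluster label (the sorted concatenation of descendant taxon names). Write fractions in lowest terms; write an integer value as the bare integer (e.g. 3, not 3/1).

((A:2,N:2):51/4,(D:5,U:5):39/4)

step 1: merge (A,N) at d=4; branch lengths A→2, N→2; new cluster AN
  updated: d(AN,D)=20, d(AN,U)=39
step 2: merge (D,U) at d=10; branch lengths D→5, U→5; new cluster DU
  updated: d(AN,DU)=59/2
step 3: merge (AN,DU) at d=59/2; branch lengths AN→51/4, DU→39/4; new cluster ADNU
final tree: ((A:2,N:2):51/4,(D:5,U:5):39/4)
total length: 73/2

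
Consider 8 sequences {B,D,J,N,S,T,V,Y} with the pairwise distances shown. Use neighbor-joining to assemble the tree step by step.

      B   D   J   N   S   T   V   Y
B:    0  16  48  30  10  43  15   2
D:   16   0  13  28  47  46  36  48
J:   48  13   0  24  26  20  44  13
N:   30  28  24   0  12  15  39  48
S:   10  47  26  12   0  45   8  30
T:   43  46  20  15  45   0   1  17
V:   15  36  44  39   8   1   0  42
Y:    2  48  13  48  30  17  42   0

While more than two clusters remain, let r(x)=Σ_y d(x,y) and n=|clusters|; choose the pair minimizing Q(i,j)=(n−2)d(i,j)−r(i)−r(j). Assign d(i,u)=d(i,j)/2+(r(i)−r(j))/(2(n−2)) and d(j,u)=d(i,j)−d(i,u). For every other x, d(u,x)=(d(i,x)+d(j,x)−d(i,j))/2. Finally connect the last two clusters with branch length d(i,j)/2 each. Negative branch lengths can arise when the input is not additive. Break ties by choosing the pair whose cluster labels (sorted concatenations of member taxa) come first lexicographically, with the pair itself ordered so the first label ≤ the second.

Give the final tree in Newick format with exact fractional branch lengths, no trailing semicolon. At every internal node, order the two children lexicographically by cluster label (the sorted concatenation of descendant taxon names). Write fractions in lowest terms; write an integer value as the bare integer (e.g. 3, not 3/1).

step 1: merge (T,V) at d=1, Q=-366; branch lengths T→2/3, V→1/3; new cluster TV
  updated: d(B,TV)=57/2, d(D,TV)=81/2, d(J,TV)=63/2, d(N,TV)=53/2, d(S,TV)=26, d(TV,Y)=29
step 2: merge (B,Y) at d=2, Q=-589/2; branch lengths B→-51/20, Y→91/20; new cluster BY
  updated: d(BY,D)=31, d(BY,J)=59/2, d(BY,N)=38, d(BY,S)=19, d(BY,TV)=111/4
step 3: merge (D,J) at d=13, Q=-463/2; branch lengths D→175/16, J→33/16; new cluster DJ
  updated: d(BY,DJ)=95/4, d(DJ,N)=39/2, d(DJ,S)=30, d(DJ,TV)=59/2
step 4: merge (N,S) at d=12, Q=-147; branch lengths N→15/2, S→9/2; new cluster NS
  updated: d(BY,NS)=45/2, d(DJ,NS)=75/4, d(NS,TV)=81/4
step 5: merge (BY,DJ) at d=95/4, Q=-197/2; branch lengths BY→99/8, DJ→91/8; new cluster BDJY
  updated: d(BDJY,NS)=35/4, d(BDJY,TV)=67/4
step 6: merge (BDJY,NS) at d=35/4, Q=-183/4; branch lengths BDJY→21/8, NS→49/8; new cluster BDJNSY
  updated: d(BDJNSY,TV)=113/8
step 7: merge (BDJNSY,TV) at d=113/8; branch lengths BDJNSY→113/16, TV→113/16; new cluster BDJNSTVY
final tree: ((((B:-51/20,Y:91/20):99/8,(D:175/16,J:33/16):91/8):21/8,(N:15/2,S:9/2):49/8):113/16,(T:2/3,V:1/3):113/16)
total length: 597/8

((((B:-51/20,Y:91/20):99/8,(D:175/16,J:33/16):91/8):21/8,(N:15/2,S:9/2):49/8):113/16,(T:2/3,V:1/3):113/16)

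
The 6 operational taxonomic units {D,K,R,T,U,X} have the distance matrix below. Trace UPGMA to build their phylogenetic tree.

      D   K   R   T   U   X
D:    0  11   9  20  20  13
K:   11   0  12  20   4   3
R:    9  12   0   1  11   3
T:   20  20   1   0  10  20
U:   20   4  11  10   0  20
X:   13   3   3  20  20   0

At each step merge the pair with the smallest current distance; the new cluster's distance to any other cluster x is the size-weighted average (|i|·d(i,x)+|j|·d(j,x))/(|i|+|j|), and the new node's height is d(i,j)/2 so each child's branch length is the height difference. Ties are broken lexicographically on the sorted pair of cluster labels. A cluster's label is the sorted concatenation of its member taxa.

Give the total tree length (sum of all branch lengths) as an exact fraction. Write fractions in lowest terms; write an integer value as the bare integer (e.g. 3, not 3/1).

1. join R+T (d=1) ⇒ RT; edges |R|=1/2, |T|=1/2
  updated: d(D,RT)=29/2, d(K,RT)=16, d(RT,U)=21/2, d(RT,X)=23/2
2. join K+X (d=3) ⇒ KX; edges |K|=3/2, |X|=3/2
  updated: d(D,KX)=12, d(KX,RT)=55/4, d(KX,U)=12
3. join RT+U (d=21/2) ⇒ RTU; edges |RT|=19/4, |U|=21/4
  updated: d(D,RTU)=49/3, d(KX,RTU)=79/6
4. join D+KX (d=12) ⇒ DKX; edges |D|=6, |KX|=9/2
  updated: d(DKX,RTU)=128/9
5. join DKX+RTU (d=128/9) ⇒ DKRTUX; edges |DKX|=10/9, |RTU|=67/36
final tree: ((D:6,(K:3/2,X:3/2):9/2):10/9,((R:1/2,T:1/2):19/4,U:21/4):67/36)
total length: 989/36

989/36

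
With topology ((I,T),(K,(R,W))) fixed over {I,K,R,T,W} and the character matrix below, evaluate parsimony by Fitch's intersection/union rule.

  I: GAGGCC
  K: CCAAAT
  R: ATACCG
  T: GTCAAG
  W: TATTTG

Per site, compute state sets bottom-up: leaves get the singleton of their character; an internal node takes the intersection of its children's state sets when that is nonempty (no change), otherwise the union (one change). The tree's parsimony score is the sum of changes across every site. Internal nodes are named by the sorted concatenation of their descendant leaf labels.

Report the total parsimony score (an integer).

[col 0] IT: children I:{G}, T:{G} ∩→ {G}; cost 0
[col 0] RW: children R:{A}, W:{T} ∪→ {A,T}; cost 1
[col 0] KRW: children K:{C}, RW:{A,T} ∪→ {A,C,T}; cost 1
[col 0] IKRTW: children IT:{G}, KRW:{A,C,T} ∪→ {A,C,G,T}; cost 1
[col 1] IT: children I:{A}, T:{T} ∪→ {A,T}; cost 1
[col 1] RW: children R:{T}, W:{A} ∪→ {A,T}; cost 1
[col 1] KRW: children K:{C}, RW:{A,T} ∪→ {A,C,T}; cost 1
[col 1] IKRTW: children IT:{A,T}, KRW:{A,C,T} ∩→ {A,T}; cost 0
[col 2] IT: children I:{G}, T:{C} ∪→ {C,G}; cost 1
[col 2] RW: children R:{A}, W:{T} ∪→ {A,T}; cost 1
[col 2] KRW: children K:{A}, RW:{A,T} ∩→ {A}; cost 0
[col 2] IKRTW: children IT:{C,G}, KRW:{A} ∪→ {A,C,G}; cost 1
[col 3] IT: children I:{G}, T:{A} ∪→ {A,G}; cost 1
[col 3] RW: children R:{C}, W:{T} ∪→ {C,T}; cost 1
[col 3] KRW: children K:{A}, RW:{C,T} ∪→ {A,C,T}; cost 1
[col 3] IKRTW: children IT:{A,G}, KRW:{A,C,T} ∩→ {A}; cost 0
[col 4] IT: children I:{C}, T:{A} ∪→ {A,C}; cost 1
[col 4] RW: children R:{C}, W:{T} ∪→ {C,T}; cost 1
[col 4] KRW: children K:{A}, RW:{C,T} ∪→ {A,C,T}; cost 1
[col 4] IKRTW: children IT:{A,C}, KRW:{A,C,T} ∩→ {A,C}; cost 0
[col 5] IT: children I:{C}, T:{G} ∪→ {C,G}; cost 1
[col 5] RW: children R:{G}, W:{G} ∩→ {G}; cost 0
[col 5] KRW: children K:{T}, RW:{G} ∪→ {G,T}; cost 1
[col 5] IKRTW: children IT:{C,G}, KRW:{G,T} ∩→ {G}; cost 0
per-site changes: [3, 3, 3, 3, 3, 2]; total = 17

17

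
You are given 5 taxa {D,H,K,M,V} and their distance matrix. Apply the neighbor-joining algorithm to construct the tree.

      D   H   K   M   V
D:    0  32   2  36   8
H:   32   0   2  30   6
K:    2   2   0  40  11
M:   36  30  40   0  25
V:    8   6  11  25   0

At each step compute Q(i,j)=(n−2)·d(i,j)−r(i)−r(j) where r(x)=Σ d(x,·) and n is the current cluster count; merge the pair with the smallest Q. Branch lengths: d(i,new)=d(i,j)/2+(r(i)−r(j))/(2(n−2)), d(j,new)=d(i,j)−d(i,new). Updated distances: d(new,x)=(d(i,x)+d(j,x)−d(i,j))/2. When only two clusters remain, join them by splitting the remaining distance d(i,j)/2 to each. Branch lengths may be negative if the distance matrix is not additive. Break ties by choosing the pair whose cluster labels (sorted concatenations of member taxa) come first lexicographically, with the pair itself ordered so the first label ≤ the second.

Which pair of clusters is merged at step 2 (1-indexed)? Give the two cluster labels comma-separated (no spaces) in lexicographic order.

DK,V

step 1: merge (D,K) at d=2, Q=-127; branch lengths D→29/6, K→-17/6; new cluster DK
  updated: d(DK,H)=16, d(DK,M)=37, d(DK,V)=17/2
step 2: merge (DK,V) at d=17/2, Q=-84; branch lengths DK→39/4, V→-5/4; new cluster DKV
  updated: d(DKV,H)=27/4, d(DKV,M)=107/4
step 3: merge (DKV,H) at d=27/4, Q=-127/2; branch lengths DKV→7/4, H→5; new cluster DHKV
  updated: d(DHKV,M)=25
step 4: merge (DHKV,M) at d=25; branch lengths DHKV→25/2, M→25/2; new cluster DHKMV
final tree: ((((D:29/6,K:-17/6):39/4,V:-5/4):7/4,H:5):25/2,M:25/2)
total length: 169/4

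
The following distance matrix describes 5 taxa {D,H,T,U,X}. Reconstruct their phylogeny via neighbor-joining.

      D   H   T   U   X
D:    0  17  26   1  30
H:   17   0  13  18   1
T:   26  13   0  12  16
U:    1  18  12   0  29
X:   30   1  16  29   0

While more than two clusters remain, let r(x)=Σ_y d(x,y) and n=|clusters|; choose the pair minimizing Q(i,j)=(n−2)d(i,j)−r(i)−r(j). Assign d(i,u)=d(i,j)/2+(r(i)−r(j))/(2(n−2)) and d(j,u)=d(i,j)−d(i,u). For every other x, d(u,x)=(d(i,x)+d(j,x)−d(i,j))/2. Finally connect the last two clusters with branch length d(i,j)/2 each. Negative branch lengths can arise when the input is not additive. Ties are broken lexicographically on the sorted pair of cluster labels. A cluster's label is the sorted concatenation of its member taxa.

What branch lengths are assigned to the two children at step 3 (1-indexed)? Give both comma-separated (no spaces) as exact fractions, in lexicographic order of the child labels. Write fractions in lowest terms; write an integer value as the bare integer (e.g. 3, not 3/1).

1. join D+U (d=1, Q=-131) ⇒ DU; edges |D|=17/6, |U|=-11/6
  updated: d(DU,H)=17, d(DU,T)=37/2, d(DU,X)=29
2. join DU+T (d=37/2, Q=-75) ⇒ DTU; edges |DU|=27/2, |T|=5
  updated: d(DTU,H)=23/4, d(DTU,X)=53/4
3. join DTU+H (d=23/4, Q=-20) ⇒ DHTU; edges |DTU|=9, |H|=-13/4
  updated: d(DHTU,X)=17/4
4. join DHTU+X (d=17/4) ⇒ DHTUX; edges |DHTU|=17/8, |X|=17/8
final tree: ((((D:17/6,U:-11/6):27/2,T:5):9,H:-13/4):17/8,X:17/8)
total length: 59/2

9,-13/4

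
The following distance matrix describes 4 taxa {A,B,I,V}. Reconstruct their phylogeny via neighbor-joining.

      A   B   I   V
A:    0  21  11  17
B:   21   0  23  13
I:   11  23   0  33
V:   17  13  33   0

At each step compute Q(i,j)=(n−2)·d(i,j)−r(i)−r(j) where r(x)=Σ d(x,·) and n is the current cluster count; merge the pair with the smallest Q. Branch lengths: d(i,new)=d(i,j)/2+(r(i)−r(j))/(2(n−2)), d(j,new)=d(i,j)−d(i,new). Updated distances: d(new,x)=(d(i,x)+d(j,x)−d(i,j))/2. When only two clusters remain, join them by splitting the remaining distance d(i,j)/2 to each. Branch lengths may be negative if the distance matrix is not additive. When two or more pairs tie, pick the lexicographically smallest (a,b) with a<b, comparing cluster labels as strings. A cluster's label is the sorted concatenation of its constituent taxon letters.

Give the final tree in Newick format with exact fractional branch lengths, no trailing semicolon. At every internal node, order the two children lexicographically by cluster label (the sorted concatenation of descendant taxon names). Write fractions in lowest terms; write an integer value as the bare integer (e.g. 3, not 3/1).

(((A:1,I:10):23/2,B:5):4,V:4)

iteration 1: select A,I (d=11, Q=-94); attach at lengths (1, 10); label the merged cluster AI
  updated: d(AI,B)=33/2, d(AI,V)=39/2
iteration 2: select AI,B (d=33/2, Q=-49); attach at lengths (23/2, 5); label the merged cluster ABI
  updated: d(ABI,V)=8
iteration 3: select ABI,V (d=8); attach at lengths (4, 4); label the merged cluster ABIV
final tree: (((A:1,I:10):23/2,B:5):4,V:4)
total length: 71/2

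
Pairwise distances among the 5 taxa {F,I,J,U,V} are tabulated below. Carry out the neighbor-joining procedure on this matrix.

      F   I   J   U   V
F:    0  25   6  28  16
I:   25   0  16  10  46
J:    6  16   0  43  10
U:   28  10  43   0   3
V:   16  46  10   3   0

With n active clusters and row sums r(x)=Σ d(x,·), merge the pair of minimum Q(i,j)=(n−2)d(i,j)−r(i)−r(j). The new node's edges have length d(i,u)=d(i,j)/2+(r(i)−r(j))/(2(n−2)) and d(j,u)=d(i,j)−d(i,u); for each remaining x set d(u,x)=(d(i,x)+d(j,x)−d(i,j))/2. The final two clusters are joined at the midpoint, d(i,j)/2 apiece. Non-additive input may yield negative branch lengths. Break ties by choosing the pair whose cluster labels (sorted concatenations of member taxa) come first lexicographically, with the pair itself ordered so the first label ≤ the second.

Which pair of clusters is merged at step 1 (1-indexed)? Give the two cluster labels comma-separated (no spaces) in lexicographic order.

1. join I+U (d=10, Q=-151) ⇒ IU; edges |I|=43/6, |U|=17/6
  updated: d(F,IU)=43/2, d(IU,J)=49/2, d(IU,V)=39/2
2. join F+J (d=6, Q=-72) ⇒ FJ; edges |F|=15/4, |J|=9/4
  updated: d(FJ,IU)=20, d(FJ,V)=10
3. join FJ+IU (d=20, Q=-99/2) ⇒ FIJU; edges |FJ|=21/4, |IU|=59/4
  updated: d(FIJU,V)=19/4
4. join FIJU+V (d=19/4) ⇒ FIJUV; edges |FIJU|=19/8, |V|=19/8
final tree: (((F:15/4,J:9/4):21/4,(I:43/6,U:17/6):59/4):19/8,V:19/8)
total length: 163/4

I,U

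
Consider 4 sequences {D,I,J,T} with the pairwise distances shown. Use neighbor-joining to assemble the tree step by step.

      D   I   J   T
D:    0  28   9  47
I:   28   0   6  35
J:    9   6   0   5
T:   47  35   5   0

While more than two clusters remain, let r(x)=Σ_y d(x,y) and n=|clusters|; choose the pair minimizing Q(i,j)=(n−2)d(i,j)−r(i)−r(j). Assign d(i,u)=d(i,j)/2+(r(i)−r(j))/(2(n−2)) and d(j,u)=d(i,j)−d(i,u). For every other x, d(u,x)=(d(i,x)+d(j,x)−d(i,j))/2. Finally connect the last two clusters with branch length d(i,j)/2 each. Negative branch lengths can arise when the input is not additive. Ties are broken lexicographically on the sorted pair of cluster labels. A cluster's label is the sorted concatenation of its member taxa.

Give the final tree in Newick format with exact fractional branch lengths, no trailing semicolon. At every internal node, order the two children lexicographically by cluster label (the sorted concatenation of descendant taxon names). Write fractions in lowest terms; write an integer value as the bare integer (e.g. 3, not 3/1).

1. join D+I (d=28, Q=-97) ⇒ DI; edges |D|=71/4, |I|=41/4
  updated: d(DI,J)=-13/2, d(DI,T)=27
2. join DI+J (d=-13/2, Q=-51/2) ⇒ DIJ; edges |DI|=31/4, |J|=-57/4
  updated: d(DIJ,T)=77/4
3. join DIJ+T (d=77/4) ⇒ DIJT; edges |DIJ|=77/8, |T|=77/8
final tree: (((D:71/4,I:41/4):31/4,J:-57/4):77/8,T:77/8)
total length: 163/4

(((D:71/4,I:41/4):31/4,J:-57/4):77/8,T:77/8)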